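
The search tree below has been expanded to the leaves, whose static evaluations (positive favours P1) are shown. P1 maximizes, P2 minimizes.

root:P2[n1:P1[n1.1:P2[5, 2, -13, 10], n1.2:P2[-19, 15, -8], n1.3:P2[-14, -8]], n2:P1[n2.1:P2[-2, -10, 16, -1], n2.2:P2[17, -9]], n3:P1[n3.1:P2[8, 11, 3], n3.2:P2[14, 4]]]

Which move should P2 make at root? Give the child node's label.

n1

n1.1 (P2): min(5, 2, -13, 10) = -13
n1.2 (P2): min(-19, 15, -8) = -19
n1.3 (P2): min(-14, -8) = -14
n1 (P1): max(-13, -19, -14) = -13
n2.1 (P2): min(-2, -10, 16, -1) = -10
n2.2 (P2): min(17, -9) = -9
n2 (P1): max(-10, -9) = -9
n3.1 (P2): min(8, 11, 3) = 3
n3.2 (P2): min(14, 4) = 4
n3 (P1): max(3, 4) = 4
root (P2): min(-13, -9, 4) = -13
P2 at root wants the lowest of {n1=-13, n2=-9, n3=4}, so chooses n1.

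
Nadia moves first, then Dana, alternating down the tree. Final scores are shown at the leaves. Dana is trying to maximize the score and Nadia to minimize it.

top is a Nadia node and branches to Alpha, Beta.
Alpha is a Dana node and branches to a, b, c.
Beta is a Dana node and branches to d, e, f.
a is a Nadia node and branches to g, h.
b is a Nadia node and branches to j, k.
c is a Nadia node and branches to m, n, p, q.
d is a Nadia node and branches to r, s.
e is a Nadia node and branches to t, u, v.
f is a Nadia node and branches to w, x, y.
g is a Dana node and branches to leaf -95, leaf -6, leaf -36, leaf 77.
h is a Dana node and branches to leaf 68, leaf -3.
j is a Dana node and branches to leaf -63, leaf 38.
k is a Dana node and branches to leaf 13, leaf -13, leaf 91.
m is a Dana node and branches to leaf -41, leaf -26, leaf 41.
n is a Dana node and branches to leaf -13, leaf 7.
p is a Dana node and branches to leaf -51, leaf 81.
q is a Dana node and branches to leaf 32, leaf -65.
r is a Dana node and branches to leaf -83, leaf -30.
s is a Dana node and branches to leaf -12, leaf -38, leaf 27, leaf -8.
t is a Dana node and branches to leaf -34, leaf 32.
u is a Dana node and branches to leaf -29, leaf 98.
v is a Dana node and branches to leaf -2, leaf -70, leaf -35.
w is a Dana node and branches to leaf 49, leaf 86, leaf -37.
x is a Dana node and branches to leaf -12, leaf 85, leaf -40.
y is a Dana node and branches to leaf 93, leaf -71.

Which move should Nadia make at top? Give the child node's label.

Alpha

g (Dana): max(-95, -6, -36, 77) = 77
h (Dana): max(68, -3) = 68
a (Nadia): min(77, 68) = 68
j (Dana): max(-63, 38) = 38
k (Dana): max(13, -13, 91) = 91
b (Nadia): min(38, 91) = 38
m (Dana): max(-41, -26, 41) = 41
n (Dana): max(-13, 7) = 7
p (Dana): max(-51, 81) = 81
q (Dana): max(32, -65) = 32
c (Nadia): min(41, 7, 81, 32) = 7
Alpha (Dana): max(68, 38, 7) = 68
r (Dana): max(-83, -30) = -30
s (Dana): max(-12, -38, 27, -8) = 27
d (Nadia): min(-30, 27) = -30
t (Dana): max(-34, 32) = 32
u (Dana): max(-29, 98) = 98
v (Dana): max(-2, -70, -35) = -2
e (Nadia): min(32, 98, -2) = -2
w (Dana): max(49, 86, -37) = 86
x (Dana): max(-12, 85, -40) = 85
y (Dana): max(93, -71) = 93
f (Nadia): min(86, 85, 93) = 85
Beta (Dana): max(-30, -2, 85) = 85
top (Nadia): min(68, 85) = 68
Nadia at top wants the lowest of {Alpha=68, Beta=85}, so chooses Alpha.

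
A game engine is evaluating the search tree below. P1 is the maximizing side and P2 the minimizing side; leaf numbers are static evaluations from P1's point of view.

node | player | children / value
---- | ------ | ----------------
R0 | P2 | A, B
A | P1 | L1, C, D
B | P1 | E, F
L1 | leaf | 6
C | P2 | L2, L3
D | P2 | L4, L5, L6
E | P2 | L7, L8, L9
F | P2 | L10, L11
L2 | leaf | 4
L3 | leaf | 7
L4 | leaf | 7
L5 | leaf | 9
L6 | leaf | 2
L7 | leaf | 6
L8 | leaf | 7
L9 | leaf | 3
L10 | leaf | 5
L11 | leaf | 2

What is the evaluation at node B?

3

E (P2): min(6, 7, 3) = 3
F (P2): min(5, 2) = 2
B (P1): max(3, 2) = 3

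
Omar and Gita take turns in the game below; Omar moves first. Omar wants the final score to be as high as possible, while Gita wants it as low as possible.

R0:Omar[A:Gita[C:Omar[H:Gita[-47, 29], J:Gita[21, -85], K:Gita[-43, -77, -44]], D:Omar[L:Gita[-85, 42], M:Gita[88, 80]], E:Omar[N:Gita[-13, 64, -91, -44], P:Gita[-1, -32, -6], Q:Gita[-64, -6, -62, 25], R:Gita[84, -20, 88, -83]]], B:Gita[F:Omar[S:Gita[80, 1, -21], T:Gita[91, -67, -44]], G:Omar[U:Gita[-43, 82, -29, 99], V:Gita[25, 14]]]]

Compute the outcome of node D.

80

L (Gita): min(-85, 42) = -85
M (Gita): min(88, 80) = 80
D (Omar): max(-85, 80) = 80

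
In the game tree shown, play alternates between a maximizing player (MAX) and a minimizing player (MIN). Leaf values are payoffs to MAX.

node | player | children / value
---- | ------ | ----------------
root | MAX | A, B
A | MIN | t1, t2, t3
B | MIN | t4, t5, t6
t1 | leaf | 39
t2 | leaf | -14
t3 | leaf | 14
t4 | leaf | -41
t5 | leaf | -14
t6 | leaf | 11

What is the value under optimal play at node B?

-41

B (MIN): min(-41, -14, 11) = -41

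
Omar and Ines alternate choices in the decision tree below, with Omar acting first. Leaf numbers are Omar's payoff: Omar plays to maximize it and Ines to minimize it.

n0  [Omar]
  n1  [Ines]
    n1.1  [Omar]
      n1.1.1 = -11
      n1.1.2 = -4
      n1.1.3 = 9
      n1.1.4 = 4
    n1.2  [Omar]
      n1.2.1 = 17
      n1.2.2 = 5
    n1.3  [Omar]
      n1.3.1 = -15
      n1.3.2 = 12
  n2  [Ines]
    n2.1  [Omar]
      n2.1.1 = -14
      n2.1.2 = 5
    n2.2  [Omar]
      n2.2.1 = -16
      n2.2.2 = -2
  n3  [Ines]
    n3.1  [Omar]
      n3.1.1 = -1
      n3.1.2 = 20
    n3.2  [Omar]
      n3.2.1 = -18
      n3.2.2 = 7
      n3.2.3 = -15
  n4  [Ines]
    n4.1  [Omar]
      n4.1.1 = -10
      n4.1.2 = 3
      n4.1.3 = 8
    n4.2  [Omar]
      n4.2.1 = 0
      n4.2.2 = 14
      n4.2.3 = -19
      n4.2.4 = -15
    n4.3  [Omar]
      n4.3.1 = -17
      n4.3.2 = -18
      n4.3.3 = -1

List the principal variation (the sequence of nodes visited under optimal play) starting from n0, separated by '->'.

n0 -> n1 -> n1.1 -> n1.1.3

n1.1 (Omar): max(-11, -4, 9, 4) = 9
n1.2 (Omar): max(17, 5) = 17
n1.3 (Omar): max(-15, 12) = 12
n1 (Ines): min(9, 17, 12) = 9
n2.1 (Omar): max(-14, 5) = 5
n2.2 (Omar): max(-16, -2) = -2
n2 (Ines): min(5, -2) = -2
n3.1 (Omar): max(-1, 20) = 20
n3.2 (Omar): max(-18, 7, -15) = 7
n3 (Ines): min(20, 7) = 7
n4.1 (Omar): max(-10, 3, 8) = 8
n4.2 (Omar): max(0, 14, -19, -15) = 14
n4.3 (Omar): max(-17, -18, -1) = -1
n4 (Ines): min(8, 14, -1) = -1
n0 (Omar): max(9, -2, 7, -1) = 9
At n0, Omar picks n1 (highest: 9).
At n1, Ines picks n1.1 (lowest: 9).
At n1.1, Omar picks n1.1.3 (highest: 9).
Terminal value 9.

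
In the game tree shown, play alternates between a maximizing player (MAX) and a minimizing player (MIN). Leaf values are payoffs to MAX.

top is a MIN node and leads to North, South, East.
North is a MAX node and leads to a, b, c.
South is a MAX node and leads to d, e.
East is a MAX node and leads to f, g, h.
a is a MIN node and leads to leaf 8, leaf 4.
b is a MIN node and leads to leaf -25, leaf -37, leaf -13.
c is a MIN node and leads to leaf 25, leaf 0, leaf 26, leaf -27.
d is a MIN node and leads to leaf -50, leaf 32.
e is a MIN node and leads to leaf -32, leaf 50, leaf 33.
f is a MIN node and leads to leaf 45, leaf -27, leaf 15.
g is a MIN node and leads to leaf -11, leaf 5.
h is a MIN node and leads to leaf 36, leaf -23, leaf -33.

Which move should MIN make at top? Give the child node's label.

South

a (MIN): min(8, 4) = 4
b (MIN): min(-25, -37, -13) = -37
c (MIN): min(25, 0, 26, -27) = -27
North (MAX): max(4, -37, -27) = 4
d (MIN): min(-50, 32) = -50
e (MIN): min(-32, 50, 33) = -32
South (MAX): max(-50, -32) = -32
f (MIN): min(45, -27, 15) = -27
g (MIN): min(-11, 5) = -11
h (MIN): min(36, -23, -33) = -33
East (MAX): max(-27, -11, -33) = -11
top (MIN): min(4, -32, -11) = -32
MIN at top wants the lowest of {North=4, South=-32, East=-11}, so chooses South.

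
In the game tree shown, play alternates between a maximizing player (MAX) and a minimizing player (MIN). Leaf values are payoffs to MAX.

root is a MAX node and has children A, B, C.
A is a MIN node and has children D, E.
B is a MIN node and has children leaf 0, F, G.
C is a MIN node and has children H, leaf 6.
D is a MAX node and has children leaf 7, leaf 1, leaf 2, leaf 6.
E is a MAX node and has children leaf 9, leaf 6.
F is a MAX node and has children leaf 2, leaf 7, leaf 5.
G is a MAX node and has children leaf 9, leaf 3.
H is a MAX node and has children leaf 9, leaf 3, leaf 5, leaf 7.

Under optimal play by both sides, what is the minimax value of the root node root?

7

D (MAX): max(7, 1, 2, 6) = 7
E (MAX): max(9, 6) = 9
A (MIN): min(7, 9) = 7
F (MAX): max(2, 7, 5) = 7
G (MAX): max(9, 3) = 9
B (MIN): min(0, 7, 9) = 0
H (MAX): max(9, 3, 5, 7) = 9
C (MIN): min(9, 6) = 6
root (MAX): max(7, 0, 6) = 7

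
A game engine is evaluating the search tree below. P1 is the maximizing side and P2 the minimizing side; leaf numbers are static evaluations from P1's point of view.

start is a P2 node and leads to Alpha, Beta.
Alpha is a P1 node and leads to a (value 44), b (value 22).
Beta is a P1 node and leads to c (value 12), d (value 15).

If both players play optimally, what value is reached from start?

Alpha (P1): max(44, 22) = 44
Beta (P1): max(12, 15) = 15
start (P2): min(44, 15) = 15

15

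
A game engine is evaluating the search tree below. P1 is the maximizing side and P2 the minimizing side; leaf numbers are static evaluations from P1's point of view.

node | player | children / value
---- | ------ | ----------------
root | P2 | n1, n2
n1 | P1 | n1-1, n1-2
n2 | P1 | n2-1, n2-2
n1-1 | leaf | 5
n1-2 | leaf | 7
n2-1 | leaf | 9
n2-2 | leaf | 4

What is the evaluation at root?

n1 (P1): max(5, 7) = 7
n2 (P1): max(9, 4) = 9
root (P2): min(7, 9) = 7

7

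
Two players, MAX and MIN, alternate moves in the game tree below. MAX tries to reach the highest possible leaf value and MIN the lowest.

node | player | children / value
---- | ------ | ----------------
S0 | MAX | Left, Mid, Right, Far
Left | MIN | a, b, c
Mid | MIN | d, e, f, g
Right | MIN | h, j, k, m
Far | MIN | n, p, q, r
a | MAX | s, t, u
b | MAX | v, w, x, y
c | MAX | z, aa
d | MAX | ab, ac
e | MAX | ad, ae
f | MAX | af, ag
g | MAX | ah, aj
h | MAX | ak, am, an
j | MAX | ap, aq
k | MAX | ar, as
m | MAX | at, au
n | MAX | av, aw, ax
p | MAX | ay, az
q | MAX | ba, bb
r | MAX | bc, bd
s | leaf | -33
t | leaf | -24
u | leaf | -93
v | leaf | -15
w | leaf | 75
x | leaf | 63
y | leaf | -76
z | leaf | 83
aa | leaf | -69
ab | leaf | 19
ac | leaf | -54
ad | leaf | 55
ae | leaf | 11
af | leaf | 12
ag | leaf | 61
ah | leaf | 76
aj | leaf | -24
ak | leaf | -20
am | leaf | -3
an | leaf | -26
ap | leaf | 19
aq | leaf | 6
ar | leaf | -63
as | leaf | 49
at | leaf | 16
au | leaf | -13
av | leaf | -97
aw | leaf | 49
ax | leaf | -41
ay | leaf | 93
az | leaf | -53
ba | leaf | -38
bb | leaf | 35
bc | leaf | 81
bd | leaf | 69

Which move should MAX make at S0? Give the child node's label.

a (MAX): max(-33, -24, -93) = -24
b (MAX): max(-15, 75, 63, -76) = 75
c (MAX): max(83, -69) = 83
Left (MIN): min(-24, 75, 83) = -24
d (MAX): max(19, -54) = 19
e (MAX): max(55, 11) = 55
f (MAX): max(12, 61) = 61
g (MAX): max(76, -24) = 76
Mid (MIN): min(19, 55, 61, 76) = 19
h (MAX): max(-20, -3, -26) = -3
j (MAX): max(19, 6) = 19
k (MAX): max(-63, 49) = 49
m (MAX): max(16, -13) = 16
Right (MIN): min(-3, 19, 49, 16) = -3
n (MAX): max(-97, 49, -41) = 49
p (MAX): max(93, -53) = 93
q (MAX): max(-38, 35) = 35
r (MAX): max(81, 69) = 81
Far (MIN): min(49, 93, 35, 81) = 35
S0 (MAX): max(-24, 19, -3, 35) = 35
MAX at S0 wants the highest of {Left=-24, Mid=19, Right=-3, Far=35}, so chooses Far.

Far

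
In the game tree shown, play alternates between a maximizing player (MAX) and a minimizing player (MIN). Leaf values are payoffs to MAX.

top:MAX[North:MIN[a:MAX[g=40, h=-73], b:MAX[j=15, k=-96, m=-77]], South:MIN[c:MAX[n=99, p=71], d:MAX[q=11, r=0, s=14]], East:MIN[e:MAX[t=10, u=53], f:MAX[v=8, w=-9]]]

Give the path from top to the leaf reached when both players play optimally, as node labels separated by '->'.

top -> North -> b -> j

a (MAX): max(40, -73) = 40
b (MAX): max(15, -96, -77) = 15
North (MIN): min(40, 15) = 15
c (MAX): max(99, 71) = 99
d (MAX): max(11, 0, 14) = 14
South (MIN): min(99, 14) = 14
e (MAX): max(10, 53) = 53
f (MAX): max(8, -9) = 8
East (MIN): min(53, 8) = 8
top (MAX): max(15, 14, 8) = 15
At top, MAX picks North (highest: 15).
At North, MIN picks b (lowest: 15).
At b, MAX picks j (highest: 15).
Terminal value 15.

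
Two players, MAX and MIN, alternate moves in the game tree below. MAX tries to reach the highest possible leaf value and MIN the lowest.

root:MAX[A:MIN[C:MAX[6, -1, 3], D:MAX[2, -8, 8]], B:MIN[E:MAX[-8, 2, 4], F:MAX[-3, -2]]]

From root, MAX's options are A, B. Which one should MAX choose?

A

C (MAX): max(6, -1, 3) = 6
D (MAX): max(2, -8, 8) = 8
A (MIN): min(6, 8) = 6
E (MAX): max(-8, 2, 4) = 4
F (MAX): max(-3, -2) = -2
B (MIN): min(4, -2) = -2
root (MAX): max(6, -2) = 6
MAX at root wants the highest of {A=6, B=-2}, so chooses A.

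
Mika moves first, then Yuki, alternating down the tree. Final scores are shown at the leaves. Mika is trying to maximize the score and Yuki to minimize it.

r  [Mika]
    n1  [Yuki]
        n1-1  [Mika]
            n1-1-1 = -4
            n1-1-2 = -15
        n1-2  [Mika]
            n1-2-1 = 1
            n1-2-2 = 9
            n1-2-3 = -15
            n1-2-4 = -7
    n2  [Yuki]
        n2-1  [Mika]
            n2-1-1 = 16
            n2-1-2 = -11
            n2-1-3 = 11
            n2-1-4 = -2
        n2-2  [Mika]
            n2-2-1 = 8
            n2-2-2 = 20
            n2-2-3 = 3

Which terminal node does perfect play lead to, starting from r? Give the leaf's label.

n1-1 (Mika): max(-4, -15) = -4
n1-2 (Mika): max(1, 9, -15, -7) = 9
n1 (Yuki): min(-4, 9) = -4
n2-1 (Mika): max(16, -11, 11, -2) = 16
n2-2 (Mika): max(8, 20, 3) = 20
n2 (Yuki): min(16, 20) = 16
r (Mika): max(-4, 16) = 16
At r, Mika picks n2 (highest: 16).
At n2, Yuki picks n2-1 (lowest: 16).
At n2-1, Mika picks n2-1-1 (highest: 16).
Terminal value 16.

n2-1-1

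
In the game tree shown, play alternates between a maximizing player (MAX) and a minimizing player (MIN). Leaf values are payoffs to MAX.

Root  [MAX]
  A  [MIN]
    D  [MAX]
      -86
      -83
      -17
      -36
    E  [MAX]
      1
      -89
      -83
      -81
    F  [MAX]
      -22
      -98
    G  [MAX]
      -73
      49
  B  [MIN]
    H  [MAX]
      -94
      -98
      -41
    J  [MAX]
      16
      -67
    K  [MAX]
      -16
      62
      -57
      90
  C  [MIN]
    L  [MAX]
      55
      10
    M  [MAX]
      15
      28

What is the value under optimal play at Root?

D (MAX): max(-86, -83, -17, -36) = -17
E (MAX): max(1, -89, -83, -81) = 1
F (MAX): max(-22, -98) = -22
G (MAX): max(-73, 49) = 49
A (MIN): min(-17, 1, -22, 49) = -22
H (MAX): max(-94, -98, -41) = -41
J (MAX): max(16, -67) = 16
K (MAX): max(-16, 62, -57, 90) = 90
B (MIN): min(-41, 16, 90) = -41
L (MAX): max(55, 10) = 55
M (MAX): max(15, 28) = 28
C (MIN): min(55, 28) = 28
Root (MAX): max(-22, -41, 28) = 28

28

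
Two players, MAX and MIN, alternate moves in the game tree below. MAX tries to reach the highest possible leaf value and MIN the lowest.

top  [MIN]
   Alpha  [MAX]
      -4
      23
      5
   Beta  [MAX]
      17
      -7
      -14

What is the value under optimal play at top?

17

Alpha (MAX): max(-4, 23, 5) = 23
Beta (MAX): max(17, -7, -14) = 17
top (MIN): min(23, 17) = 17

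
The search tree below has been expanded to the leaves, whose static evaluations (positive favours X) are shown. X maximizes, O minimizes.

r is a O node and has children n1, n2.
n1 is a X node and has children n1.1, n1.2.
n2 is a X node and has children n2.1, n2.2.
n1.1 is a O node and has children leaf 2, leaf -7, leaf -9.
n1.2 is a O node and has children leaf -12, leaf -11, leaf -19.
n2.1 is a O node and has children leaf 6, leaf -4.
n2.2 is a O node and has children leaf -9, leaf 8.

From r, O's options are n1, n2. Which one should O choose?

n1.1 (O): min(2, -7, -9) = -9
n1.2 (O): min(-12, -11, -19) = -19
n1 (X): max(-9, -19) = -9
n2.1 (O): min(6, -4) = -4
n2.2 (O): min(-9, 8) = -9
n2 (X): max(-4, -9) = -4
r (O): min(-9, -4) = -9
O at r wants the lowest of {n1=-9, n2=-4}, so chooses n1.

n1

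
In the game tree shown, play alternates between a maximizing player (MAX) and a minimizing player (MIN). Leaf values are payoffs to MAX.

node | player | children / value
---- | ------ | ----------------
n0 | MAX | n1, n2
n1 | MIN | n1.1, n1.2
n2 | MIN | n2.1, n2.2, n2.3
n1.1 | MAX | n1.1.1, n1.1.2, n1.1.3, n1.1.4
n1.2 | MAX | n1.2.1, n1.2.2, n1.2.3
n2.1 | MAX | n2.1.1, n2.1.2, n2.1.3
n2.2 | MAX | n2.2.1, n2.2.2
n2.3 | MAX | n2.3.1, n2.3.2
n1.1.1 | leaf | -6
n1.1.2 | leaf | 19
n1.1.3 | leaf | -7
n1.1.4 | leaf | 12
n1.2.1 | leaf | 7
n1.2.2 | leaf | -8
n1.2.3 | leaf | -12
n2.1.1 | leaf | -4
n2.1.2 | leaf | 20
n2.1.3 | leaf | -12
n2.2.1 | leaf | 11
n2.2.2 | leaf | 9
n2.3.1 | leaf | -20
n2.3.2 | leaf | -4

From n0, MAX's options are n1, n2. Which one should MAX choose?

n1

n1.1 (MAX): max(-6, 19, -7, 12) = 19
n1.2 (MAX): max(7, -8, -12) = 7
n1 (MIN): min(19, 7) = 7
n2.1 (MAX): max(-4, 20, -12) = 20
n2.2 (MAX): max(11, 9) = 11
n2.3 (MAX): max(-20, -4) = -4
n2 (MIN): min(20, 11, -4) = -4
n0 (MAX): max(7, -4) = 7
MAX at n0 wants the highest of {n1=7, n2=-4}, so chooses n1.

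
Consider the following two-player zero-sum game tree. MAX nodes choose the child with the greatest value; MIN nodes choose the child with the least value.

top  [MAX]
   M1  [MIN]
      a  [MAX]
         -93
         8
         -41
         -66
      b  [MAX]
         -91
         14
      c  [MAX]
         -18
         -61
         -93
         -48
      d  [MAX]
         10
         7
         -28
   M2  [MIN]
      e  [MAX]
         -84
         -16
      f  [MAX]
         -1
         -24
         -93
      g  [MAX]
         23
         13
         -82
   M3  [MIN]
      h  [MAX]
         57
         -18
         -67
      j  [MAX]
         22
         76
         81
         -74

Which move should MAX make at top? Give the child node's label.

a (MAX): max(-93, 8, -41, -66) = 8
b (MAX): max(-91, 14) = 14
c (MAX): max(-18, -61, -93, -48) = -18
d (MAX): max(10, 7, -28) = 10
M1 (MIN): min(8, 14, -18, 10) = -18
e (MAX): max(-84, -16) = -16
f (MAX): max(-1, -24, -93) = -1
g (MAX): max(23, 13, -82) = 23
M2 (MIN): min(-16, -1, 23) = -16
h (MAX): max(57, -18, -67) = 57
j (MAX): max(22, 76, 81, -74) = 81
M3 (MIN): min(57, 81) = 57
top (MAX): max(-18, -16, 57) = 57
MAX at top wants the highest of {M1=-18, M2=-16, M3=57}, so chooses M3.

M3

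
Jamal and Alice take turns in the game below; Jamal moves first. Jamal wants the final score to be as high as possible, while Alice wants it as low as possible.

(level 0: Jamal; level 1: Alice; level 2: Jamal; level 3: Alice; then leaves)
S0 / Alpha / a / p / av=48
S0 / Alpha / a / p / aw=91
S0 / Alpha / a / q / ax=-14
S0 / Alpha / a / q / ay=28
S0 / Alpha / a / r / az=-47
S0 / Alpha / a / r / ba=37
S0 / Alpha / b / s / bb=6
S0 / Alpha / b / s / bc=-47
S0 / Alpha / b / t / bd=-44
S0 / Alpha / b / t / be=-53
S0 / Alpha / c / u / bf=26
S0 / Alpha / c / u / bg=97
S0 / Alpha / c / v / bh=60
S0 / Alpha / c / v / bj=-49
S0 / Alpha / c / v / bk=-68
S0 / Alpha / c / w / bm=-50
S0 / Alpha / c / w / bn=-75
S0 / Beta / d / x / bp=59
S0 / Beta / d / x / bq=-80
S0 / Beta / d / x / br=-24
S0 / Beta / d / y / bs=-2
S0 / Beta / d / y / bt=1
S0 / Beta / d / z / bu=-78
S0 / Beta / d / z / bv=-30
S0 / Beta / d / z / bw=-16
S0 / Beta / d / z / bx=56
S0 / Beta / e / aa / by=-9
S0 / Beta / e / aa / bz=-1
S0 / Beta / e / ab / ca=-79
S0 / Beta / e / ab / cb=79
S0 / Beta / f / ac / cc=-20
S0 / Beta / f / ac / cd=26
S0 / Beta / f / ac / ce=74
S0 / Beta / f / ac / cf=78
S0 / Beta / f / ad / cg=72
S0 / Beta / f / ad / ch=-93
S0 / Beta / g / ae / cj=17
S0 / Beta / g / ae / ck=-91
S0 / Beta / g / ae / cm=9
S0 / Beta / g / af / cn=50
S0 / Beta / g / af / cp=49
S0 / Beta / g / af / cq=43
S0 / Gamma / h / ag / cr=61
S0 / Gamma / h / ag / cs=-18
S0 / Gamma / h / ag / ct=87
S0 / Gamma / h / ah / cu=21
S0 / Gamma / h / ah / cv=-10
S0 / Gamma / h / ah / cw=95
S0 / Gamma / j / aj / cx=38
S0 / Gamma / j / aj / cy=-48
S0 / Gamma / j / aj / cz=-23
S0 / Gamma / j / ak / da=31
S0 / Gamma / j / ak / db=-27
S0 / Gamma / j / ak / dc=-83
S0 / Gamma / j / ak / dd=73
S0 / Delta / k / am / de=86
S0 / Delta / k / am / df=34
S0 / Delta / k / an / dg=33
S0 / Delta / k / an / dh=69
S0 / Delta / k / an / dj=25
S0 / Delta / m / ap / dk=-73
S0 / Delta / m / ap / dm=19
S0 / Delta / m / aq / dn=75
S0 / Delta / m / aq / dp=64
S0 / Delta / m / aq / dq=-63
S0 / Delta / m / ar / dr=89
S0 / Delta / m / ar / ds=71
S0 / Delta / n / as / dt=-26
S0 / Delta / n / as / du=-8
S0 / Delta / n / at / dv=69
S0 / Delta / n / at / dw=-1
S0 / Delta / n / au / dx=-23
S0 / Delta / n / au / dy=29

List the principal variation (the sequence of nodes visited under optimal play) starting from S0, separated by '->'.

S0 -> Delta -> n -> at -> dw

p (Alice): min(48, 91) = 48
q (Alice): min(-14, 28) = -14
r (Alice): min(-47, 37) = -47
a (Jamal): max(48, -14, -47) = 48
s (Alice): min(6, -47) = -47
t (Alice): min(-44, -53) = -53
b (Jamal): max(-47, -53) = -47
u (Alice): min(26, 97) = 26
v (Alice): min(60, -49, -68) = -68
w (Alice): min(-50, -75) = -75
c (Jamal): max(26, -68, -75) = 26
Alpha (Alice): min(48, -47, 26) = -47
x (Alice): min(59, -80, -24) = -80
y (Alice): min(-2, 1) = -2
z (Alice): min(-78, -30, -16, 56) = -78
d (Jamal): max(-80, -2, -78) = -2
aa (Alice): min(-9, -1) = -9
ab (Alice): min(-79, 79) = -79
e (Jamal): max(-9, -79) = -9
ac (Alice): min(-20, 26, 74, 78) = -20
ad (Alice): min(72, -93) = -93
f (Jamal): max(-20, -93) = -20
ae (Alice): min(17, -91, 9) = -91
af (Alice): min(50, 49, 43) = 43
g (Jamal): max(-91, 43) = 43
Beta (Alice): min(-2, -9, -20, 43) = -20
ag (Alice): min(61, -18, 87) = -18
ah (Alice): min(21, -10, 95) = -10
h (Jamal): max(-18, -10) = -10
aj (Alice): min(38, -48, -23) = -48
ak (Alice): min(31, -27, -83, 73) = -83
j (Jamal): max(-48, -83) = -48
Gamma (Alice): min(-10, -48) = -48
am (Alice): min(86, 34) = 34
an (Alice): min(33, 69, 25) = 25
k (Jamal): max(34, 25) = 34
ap (Alice): min(-73, 19) = -73
aq (Alice): min(75, 64, -63) = -63
ar (Alice): min(89, 71) = 71
m (Jamal): max(-73, -63, 71) = 71
as (Alice): min(-26, -8) = -26
at (Alice): min(69, -1) = -1
au (Alice): min(-23, 29) = -23
n (Jamal): max(-26, -1, -23) = -1
Delta (Alice): min(34, 71, -1) = -1
S0 (Jamal): max(-47, -20, -48, -1) = -1
At S0, Jamal picks Delta (highest: -1).
At Delta, Alice picks n (lowest: -1).
At n, Jamal picks at (highest: -1).
At at, Alice picks dw (lowest: -1).
Terminal value -1.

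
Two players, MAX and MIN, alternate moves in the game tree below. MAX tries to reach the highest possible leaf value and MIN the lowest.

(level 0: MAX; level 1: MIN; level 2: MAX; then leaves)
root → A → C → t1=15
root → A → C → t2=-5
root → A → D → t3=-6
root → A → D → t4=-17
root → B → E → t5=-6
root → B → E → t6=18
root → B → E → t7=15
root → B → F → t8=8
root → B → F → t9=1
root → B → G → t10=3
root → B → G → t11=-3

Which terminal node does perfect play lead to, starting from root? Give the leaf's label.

C (MAX): max(15, -5) = 15
D (MAX): max(-6, -17) = -6
A (MIN): min(15, -6) = -6
E (MAX): max(-6, 18, 15) = 18
F (MAX): max(8, 1) = 8
G (MAX): max(3, -3) = 3
B (MIN): min(18, 8, 3) = 3
root (MAX): max(-6, 3) = 3
At root, MAX picks B (highest: 3).
At B, MIN picks G (lowest: 3).
At G, MAX picks t10 (highest: 3).
Terminal value 3.

t10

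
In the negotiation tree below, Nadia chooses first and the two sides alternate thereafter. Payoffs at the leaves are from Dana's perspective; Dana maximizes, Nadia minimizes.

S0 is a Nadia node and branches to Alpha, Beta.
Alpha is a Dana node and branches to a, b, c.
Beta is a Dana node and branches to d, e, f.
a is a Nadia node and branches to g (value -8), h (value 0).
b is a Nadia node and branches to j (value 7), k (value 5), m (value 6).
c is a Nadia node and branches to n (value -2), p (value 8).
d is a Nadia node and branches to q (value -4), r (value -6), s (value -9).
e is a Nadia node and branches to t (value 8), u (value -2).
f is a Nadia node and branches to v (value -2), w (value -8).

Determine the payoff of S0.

-2

a (Nadia): min(-8, 0) = -8
b (Nadia): min(7, 5, 6) = 5
c (Nadia): min(-2, 8) = -2
Alpha (Dana): max(-8, 5, -2) = 5
d (Nadia): min(-4, -6, -9) = -9
e (Nadia): min(8, -2) = -2
f (Nadia): min(-2, -8) = -8
Beta (Dana): max(-9, -2, -8) = -2
S0 (Nadia): min(5, -2) = -2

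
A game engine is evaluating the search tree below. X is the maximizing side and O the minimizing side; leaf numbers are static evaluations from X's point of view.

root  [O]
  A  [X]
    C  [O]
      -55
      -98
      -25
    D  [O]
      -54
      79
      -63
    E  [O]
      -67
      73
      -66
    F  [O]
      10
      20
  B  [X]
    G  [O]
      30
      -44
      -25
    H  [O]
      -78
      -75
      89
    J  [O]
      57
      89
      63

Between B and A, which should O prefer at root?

A

G (O): min(30, -44, -25) = -44
H (O): min(-78, -75, 89) = -78
J (O): min(57, 89, 63) = 57
B (X): max(-44, -78, 57) = 57
C (O): min(-55, -98, -25) = -98
D (O): min(-54, 79, -63) = -63
E (O): min(-67, 73, -66) = -67
F (O): min(10, 20) = 10
A (X): max(-98, -63, -67, 10) = 10
O prefers the lower value; B=57, A=10. A is better since 10 < 57.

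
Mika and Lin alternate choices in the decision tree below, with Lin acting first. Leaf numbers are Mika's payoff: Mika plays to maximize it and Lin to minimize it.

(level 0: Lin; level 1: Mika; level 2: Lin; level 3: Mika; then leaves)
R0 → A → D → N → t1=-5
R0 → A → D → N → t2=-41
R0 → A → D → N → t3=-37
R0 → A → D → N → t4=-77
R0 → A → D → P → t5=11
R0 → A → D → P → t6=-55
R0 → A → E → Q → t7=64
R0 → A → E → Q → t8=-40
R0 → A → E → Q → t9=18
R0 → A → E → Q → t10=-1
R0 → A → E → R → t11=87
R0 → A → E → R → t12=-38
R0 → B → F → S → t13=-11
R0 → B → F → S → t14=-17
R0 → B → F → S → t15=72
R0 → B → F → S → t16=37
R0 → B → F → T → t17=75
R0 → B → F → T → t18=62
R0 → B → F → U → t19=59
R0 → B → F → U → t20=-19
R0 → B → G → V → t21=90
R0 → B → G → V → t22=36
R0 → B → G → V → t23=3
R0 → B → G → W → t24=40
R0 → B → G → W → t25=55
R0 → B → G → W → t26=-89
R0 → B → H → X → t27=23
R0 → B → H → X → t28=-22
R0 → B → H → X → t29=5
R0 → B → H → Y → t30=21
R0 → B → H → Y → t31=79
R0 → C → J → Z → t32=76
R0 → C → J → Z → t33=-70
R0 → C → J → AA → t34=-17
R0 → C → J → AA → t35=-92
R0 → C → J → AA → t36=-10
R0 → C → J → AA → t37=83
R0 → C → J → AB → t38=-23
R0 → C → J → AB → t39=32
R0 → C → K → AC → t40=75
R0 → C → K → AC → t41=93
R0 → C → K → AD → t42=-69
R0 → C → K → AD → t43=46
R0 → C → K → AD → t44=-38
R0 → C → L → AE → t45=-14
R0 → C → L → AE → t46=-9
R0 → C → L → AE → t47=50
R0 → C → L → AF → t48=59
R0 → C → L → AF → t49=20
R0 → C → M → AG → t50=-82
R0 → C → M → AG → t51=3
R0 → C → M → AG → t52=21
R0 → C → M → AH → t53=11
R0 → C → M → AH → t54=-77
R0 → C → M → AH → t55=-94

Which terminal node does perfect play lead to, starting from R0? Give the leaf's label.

N (Mika): max(-5, -41, -37, -77) = -5
P (Mika): max(11, -55) = 11
D (Lin): min(-5, 11) = -5
Q (Mika): max(64, -40, 18, -1) = 64
R (Mika): max(87, -38) = 87
E (Lin): min(64, 87) = 64
A (Mika): max(-5, 64) = 64
S (Mika): max(-11, -17, 72, 37) = 72
T (Mika): max(75, 62) = 75
U (Mika): max(59, -19) = 59
F (Lin): min(72, 75, 59) = 59
V (Mika): max(90, 36, 3) = 90
W (Mika): max(40, 55, -89) = 55
G (Lin): min(90, 55) = 55
X (Mika): max(23, -22, 5) = 23
Y (Mika): max(21, 79) = 79
H (Lin): min(23, 79) = 23
B (Mika): max(59, 55, 23) = 59
Z (Mika): max(76, -70) = 76
AA (Mika): max(-17, -92, -10, 83) = 83
AB (Mika): max(-23, 32) = 32
J (Lin): min(76, 83, 32) = 32
AC (Mika): max(75, 93) = 93
AD (Mika): max(-69, 46, -38) = 46
K (Lin): min(93, 46) = 46
AE (Mika): max(-14, -9, 50) = 50
AF (Mika): max(59, 20) = 59
L (Lin): min(50, 59) = 50
AG (Mika): max(-82, 3, 21) = 21
AH (Mika): max(11, -77, -94) = 11
M (Lin): min(21, 11) = 11
C (Mika): max(32, 46, 50, 11) = 50
R0 (Lin): min(64, 59, 50) = 50
At R0, Lin picks C (lowest: 50).
At C, Mika picks L (highest: 50).
At L, Lin picks AE (lowest: 50).
At AE, Mika picks t47 (highest: 50).
Terminal value 50.

t47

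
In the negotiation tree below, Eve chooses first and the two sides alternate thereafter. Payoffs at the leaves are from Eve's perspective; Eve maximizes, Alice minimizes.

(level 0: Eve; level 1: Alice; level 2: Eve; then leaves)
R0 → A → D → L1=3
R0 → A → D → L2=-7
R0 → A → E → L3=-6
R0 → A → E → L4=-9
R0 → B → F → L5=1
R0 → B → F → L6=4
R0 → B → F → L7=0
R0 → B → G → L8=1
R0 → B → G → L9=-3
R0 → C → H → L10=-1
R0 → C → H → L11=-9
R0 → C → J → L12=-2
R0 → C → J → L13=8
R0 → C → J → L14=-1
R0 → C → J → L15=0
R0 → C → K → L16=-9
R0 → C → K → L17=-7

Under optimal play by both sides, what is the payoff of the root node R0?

1

D (Eve): max(3, -7) = 3
E (Eve): max(-6, -9) = -6
A (Alice): min(3, -6) = -6
F (Eve): max(1, 4, 0) = 4
G (Eve): max(1, -3) = 1
B (Alice): min(4, 1) = 1
H (Eve): max(-1, -9) = -1
J (Eve): max(-2, 8, -1, 0) = 8
K (Eve): max(-9, -7) = -7
C (Alice): min(-1, 8, -7) = -7
R0 (Eve): max(-6, 1, -7) = 1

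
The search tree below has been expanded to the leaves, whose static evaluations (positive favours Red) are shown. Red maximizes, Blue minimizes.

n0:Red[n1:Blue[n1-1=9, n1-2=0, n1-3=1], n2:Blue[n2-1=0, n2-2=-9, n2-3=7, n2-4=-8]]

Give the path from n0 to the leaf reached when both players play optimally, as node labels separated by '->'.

n0 -> n1 -> n1-2

n1 (Blue): min(9, 0, 1) = 0
n2 (Blue): min(0, -9, 7, -8) = -9
n0 (Red): max(0, -9) = 0
At n0, Red picks n1 (highest: 0).
At n1, Blue picks n1-2 (lowest: 0).
Terminal value 0.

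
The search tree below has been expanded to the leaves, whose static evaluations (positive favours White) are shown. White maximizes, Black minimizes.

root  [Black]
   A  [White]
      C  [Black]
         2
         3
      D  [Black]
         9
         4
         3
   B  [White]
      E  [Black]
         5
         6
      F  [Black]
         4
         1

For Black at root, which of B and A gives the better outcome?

A

E (Black): min(5, 6) = 5
F (Black): min(4, 1) = 1
B (White): max(5, 1) = 5
C (Black): min(2, 3) = 2
D (Black): min(9, 4, 3) = 3
A (White): max(2, 3) = 3
Black prefers the lower value; B=5, A=3. A is better since 3 < 5.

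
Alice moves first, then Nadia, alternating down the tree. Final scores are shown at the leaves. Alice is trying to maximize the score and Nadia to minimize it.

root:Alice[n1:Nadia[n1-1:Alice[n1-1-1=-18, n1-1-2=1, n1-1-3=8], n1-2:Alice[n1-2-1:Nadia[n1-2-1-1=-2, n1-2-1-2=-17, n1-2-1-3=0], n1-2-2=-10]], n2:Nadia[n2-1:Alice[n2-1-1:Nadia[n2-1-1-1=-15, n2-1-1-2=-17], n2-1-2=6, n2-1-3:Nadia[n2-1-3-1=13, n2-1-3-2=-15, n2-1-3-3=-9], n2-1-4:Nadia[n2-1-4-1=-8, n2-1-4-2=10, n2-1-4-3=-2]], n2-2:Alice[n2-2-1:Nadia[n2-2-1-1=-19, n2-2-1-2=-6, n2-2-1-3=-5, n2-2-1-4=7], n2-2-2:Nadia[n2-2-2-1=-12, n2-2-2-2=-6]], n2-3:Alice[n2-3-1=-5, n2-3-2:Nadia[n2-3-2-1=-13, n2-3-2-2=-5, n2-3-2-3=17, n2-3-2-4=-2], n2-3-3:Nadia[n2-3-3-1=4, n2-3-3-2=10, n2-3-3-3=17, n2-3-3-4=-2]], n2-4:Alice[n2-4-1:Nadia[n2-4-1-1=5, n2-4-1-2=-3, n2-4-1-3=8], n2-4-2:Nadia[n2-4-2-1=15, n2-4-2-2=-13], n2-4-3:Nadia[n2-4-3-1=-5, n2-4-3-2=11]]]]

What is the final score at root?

n1-1 (Alice): max(-18, 1, 8) = 8
n1-2-1 (Nadia): min(-2, -17, 0) = -17
n1-2 (Alice): max(-17, -10) = -10
n1 (Nadia): min(8, -10) = -10
n2-1-1 (Nadia): min(-15, -17) = -17
n2-1-3 (Nadia): min(13, -15, -9) = -15
n2-1-4 (Nadia): min(-8, 10, -2) = -8
n2-1 (Alice): max(-17, 6, -15, -8) = 6
n2-2-1 (Nadia): min(-19, -6, -5, 7) = -19
n2-2-2 (Nadia): min(-12, -6) = -12
n2-2 (Alice): max(-19, -12) = -12
n2-3-2 (Nadia): min(-13, -5, 17, -2) = -13
n2-3-3 (Nadia): min(4, 10, 17, -2) = -2
n2-3 (Alice): max(-5, -13, -2) = -2
n2-4-1 (Nadia): min(5, -3, 8) = -3
n2-4-2 (Nadia): min(15, -13) = -13
n2-4-3 (Nadia): min(-5, 11) = -5
n2-4 (Alice): max(-3, -13, -5) = -3
n2 (Nadia): min(6, -12, -2, -3) = -12
root (Alice): max(-10, -12) = -10

-10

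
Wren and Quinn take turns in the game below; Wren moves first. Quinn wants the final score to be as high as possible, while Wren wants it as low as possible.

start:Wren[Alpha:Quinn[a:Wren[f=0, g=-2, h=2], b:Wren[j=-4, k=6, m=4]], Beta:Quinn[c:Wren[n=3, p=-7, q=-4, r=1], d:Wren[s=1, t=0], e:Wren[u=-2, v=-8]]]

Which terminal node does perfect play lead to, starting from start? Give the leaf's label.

a (Wren): min(0, -2, 2) = -2
b (Wren): min(-4, 6, 4) = -4
Alpha (Quinn): max(-2, -4) = -2
c (Wren): min(3, -7, -4, 1) = -7
d (Wren): min(1, 0) = 0
e (Wren): min(-2, -8) = -8
Beta (Quinn): max(-7, 0, -8) = 0
start (Wren): min(-2, 0) = -2
At start, Wren picks Alpha (lowest: -2).
At Alpha, Quinn picks a (highest: -2).
At a, Wren picks g (lowest: -2).
Terminal value -2.

g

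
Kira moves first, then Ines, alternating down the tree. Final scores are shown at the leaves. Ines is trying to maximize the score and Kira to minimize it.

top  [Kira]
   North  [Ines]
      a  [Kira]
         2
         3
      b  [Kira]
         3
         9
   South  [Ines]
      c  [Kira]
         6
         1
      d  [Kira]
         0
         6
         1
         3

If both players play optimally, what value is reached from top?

a (Kira): min(2, 3) = 2
b (Kira): min(3, 9) = 3
North (Ines): max(2, 3) = 3
c (Kira): min(6, 1) = 1
d (Kira): min(0, 6, 1, 3) = 0
South (Ines): max(1, 0) = 1
top (Kira): min(3, 1) = 1

1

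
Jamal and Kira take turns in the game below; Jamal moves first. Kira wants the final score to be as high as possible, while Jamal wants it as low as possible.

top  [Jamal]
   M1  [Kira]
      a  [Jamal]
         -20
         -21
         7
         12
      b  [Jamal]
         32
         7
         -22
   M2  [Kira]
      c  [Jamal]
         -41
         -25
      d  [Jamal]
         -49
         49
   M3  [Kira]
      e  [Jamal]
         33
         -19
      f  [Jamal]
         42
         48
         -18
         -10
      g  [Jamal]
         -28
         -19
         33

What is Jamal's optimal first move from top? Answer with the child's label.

a (Jamal): min(-20, -21, 7, 12) = -21
b (Jamal): min(32, 7, -22) = -22
M1 (Kira): max(-21, -22) = -21
c (Jamal): min(-41, -25) = -41
d (Jamal): min(-49, 49) = -49
M2 (Kira): max(-41, -49) = -41
e (Jamal): min(33, -19) = -19
f (Jamal): min(42, 48, -18, -10) = -18
g (Jamal): min(-28, -19, 33) = -28
M3 (Kira): max(-19, -18, -28) = -18
top (Jamal): min(-21, -41, -18) = -41
Jamal at top wants the lowest of {M1=-21, M2=-41, M3=-18}, so chooses M2.

M2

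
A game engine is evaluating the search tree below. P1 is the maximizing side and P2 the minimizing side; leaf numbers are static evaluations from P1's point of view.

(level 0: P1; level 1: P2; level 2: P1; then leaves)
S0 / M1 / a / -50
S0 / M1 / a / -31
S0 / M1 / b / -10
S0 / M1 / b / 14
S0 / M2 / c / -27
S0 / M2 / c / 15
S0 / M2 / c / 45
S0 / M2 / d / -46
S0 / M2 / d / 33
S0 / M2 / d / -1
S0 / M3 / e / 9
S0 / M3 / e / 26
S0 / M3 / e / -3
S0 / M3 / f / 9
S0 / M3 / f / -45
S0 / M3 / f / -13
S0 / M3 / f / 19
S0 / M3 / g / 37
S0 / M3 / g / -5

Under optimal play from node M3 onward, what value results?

e (P1): max(9, 26, -3) = 26
f (P1): max(9, -45, -13, 19) = 19
g (P1): max(37, -5) = 37
M3 (P2): min(26, 19, 37) = 19

19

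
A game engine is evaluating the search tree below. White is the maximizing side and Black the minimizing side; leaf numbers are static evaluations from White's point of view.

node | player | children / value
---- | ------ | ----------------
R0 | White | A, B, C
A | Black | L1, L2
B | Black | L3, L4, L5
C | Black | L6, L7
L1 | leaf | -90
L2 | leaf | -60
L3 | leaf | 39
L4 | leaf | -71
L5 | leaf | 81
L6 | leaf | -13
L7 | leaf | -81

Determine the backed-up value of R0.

A (Black): min(-90, -60) = -90
B (Black): min(39, -71, 81) = -71
C (Black): min(-13, -81) = -81
R0 (White): max(-90, -71, -81) = -71

-71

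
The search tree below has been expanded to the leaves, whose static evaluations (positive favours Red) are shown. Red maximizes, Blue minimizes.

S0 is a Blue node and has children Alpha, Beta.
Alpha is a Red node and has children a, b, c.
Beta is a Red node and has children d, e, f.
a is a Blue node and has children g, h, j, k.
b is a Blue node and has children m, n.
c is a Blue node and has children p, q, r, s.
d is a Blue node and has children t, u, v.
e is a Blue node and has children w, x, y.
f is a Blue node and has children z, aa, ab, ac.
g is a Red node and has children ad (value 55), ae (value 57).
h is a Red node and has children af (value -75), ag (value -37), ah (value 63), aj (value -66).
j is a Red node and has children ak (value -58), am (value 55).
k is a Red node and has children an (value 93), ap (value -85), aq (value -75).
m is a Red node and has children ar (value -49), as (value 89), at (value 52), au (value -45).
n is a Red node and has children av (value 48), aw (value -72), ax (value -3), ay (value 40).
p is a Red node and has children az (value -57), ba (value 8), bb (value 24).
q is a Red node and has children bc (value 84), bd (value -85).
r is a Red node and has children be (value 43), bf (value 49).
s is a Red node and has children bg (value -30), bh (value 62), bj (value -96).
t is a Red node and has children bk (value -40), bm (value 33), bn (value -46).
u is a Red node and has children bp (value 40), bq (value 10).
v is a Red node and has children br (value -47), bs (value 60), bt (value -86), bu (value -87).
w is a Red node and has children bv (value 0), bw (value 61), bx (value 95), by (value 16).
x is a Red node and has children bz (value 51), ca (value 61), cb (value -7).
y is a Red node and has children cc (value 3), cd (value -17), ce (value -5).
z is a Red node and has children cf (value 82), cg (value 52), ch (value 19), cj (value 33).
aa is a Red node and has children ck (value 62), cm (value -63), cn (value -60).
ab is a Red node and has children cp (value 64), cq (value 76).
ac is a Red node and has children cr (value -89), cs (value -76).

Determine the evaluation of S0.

g (Red): max(55, 57) = 57
h (Red): max(-75, -37, 63, -66) = 63
j (Red): max(-58, 55) = 55
k (Red): max(93, -85, -75) = 93
a (Blue): min(57, 63, 55, 93) = 55
m (Red): max(-49, 89, 52, -45) = 89
n (Red): max(48, -72, -3, 40) = 48
b (Blue): min(89, 48) = 48
p (Red): max(-57, 8, 24) = 24
q (Red): max(84, -85) = 84
r (Red): max(43, 49) = 49
s (Red): max(-30, 62, -96) = 62
c (Blue): min(24, 84, 49, 62) = 24
Alpha (Red): max(55, 48, 24) = 55
t (Red): max(-40, 33, -46) = 33
u (Red): max(40, 10) = 40
v (Red): max(-47, 60, -86, -87) = 60
d (Blue): min(33, 40, 60) = 33
w (Red): max(0, 61, 95, 16) = 95
x (Red): max(51, 61, -7) = 61
y (Red): max(3, -17, -5) = 3
e (Blue): min(95, 61, 3) = 3
z (Red): max(82, 52, 19, 33) = 82
aa (Red): max(62, -63, -60) = 62
ab (Red): max(64, 76) = 76
ac (Red): max(-89, -76) = -76
f (Blue): min(82, 62, 76, -76) = -76
Beta (Red): max(33, 3, -76) = 33
S0 (Blue): min(55, 33) = 33

33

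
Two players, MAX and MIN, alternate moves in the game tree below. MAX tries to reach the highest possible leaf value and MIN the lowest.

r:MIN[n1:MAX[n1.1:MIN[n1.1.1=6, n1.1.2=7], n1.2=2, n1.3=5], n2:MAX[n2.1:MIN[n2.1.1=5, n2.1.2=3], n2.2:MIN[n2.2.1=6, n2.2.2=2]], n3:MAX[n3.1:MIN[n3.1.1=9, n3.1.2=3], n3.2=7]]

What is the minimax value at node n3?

7

n3.1 (MIN): min(9, 3) = 3
n3 (MAX): max(3, 7) = 7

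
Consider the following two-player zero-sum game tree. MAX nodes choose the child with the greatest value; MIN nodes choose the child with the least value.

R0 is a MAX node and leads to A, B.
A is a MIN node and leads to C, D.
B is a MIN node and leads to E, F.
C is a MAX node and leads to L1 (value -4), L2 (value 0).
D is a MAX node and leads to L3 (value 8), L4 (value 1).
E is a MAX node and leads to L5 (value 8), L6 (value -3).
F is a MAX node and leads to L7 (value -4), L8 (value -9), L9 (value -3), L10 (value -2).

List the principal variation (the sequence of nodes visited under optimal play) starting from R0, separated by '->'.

C (MAX): max(-4, 0) = 0
D (MAX): max(8, 1) = 8
A (MIN): min(0, 8) = 0
E (MAX): max(8, -3) = 8
F (MAX): max(-4, -9, -3, -2) = -2
B (MIN): min(8, -2) = -2
R0 (MAX): max(0, -2) = 0
At R0, MAX picks A (highest: 0).
At A, MIN picks C (lowest: 0).
At C, MAX picks L2 (highest: 0).
Terminal value 0.

R0 -> A -> C -> L2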